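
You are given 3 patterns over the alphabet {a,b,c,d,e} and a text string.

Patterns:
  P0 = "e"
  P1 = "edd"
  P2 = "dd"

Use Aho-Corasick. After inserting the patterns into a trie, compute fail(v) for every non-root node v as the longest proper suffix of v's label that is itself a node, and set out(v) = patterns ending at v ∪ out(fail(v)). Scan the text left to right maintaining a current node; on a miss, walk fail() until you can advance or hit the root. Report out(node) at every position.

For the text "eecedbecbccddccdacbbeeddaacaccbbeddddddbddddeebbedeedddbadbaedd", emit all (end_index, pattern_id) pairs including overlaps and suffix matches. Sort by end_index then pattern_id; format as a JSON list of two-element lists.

Construct AC machine:
Trie nodes:
  0='ε' goto d→4 e→1
  1='e' goto d→2  [P0 ends]
  2='ed' goto d→3
  3='edd' goto ·  [P1 ends]
  4='d' goto d→5
  5='dd' goto ·  [P2 ends]

Failure links (BFS by depth):
  n1('e'): parent n0 fail=0; on 'e' 0 → fail=0;  out {0}∪∅={0}
  n4('d'): parent n0 fail=0; on 'd' 0 → fail=0;  out ∅∪∅=∅
  n2('ed'): parent n1 fail=0; on 'd' 0 → fail=4;  out ∅∪∅=∅
  n5('dd'): parent n4 fail=0; on 'd' 0 → fail=4;  out {2}∪∅={2}
  n3('edd'): parent n2 fail=4; on 'd' 4 → fail=5;  out {1}∪{2}={1,2}

Text stream:
pos 0 'e': at 1  emit P0@[0:0]
pos 1 'e': at 1 (via fail)  emit P0@[1:1]
pos 2 'c': at 0 (via fail)
pos 3 'e': at 1  emit P0@[3:3]
pos 4 'd': at 2
pos 5 'b': at 0 (via fail)
pos 6 'e': at 1  emit P0@[6:6]
pos 7 'c': at 0 (via fail)
pos 8 'b': at 0
pos 9 'c': at 0
pos 10 'c': at 0
pos 11 'd': at 4
pos 12 'd': at 5  emit P2@[11:12]
pos 13 'c': at 0 (via fail)
pos 14 'c': at 0
pos 15 'd': at 4
pos 16 'a': at 0 (via fail)
pos 17 'c': at 0
pos 18 'b': at 0
pos 19 'b': at 0
pos 20 'e': at 1  emit P0@[20:20]
pos 21 'e': at 1 (via fail)  emit P0@[21:21]
pos 22 'd': at 2
pos 23 'd': at 3  emit P1@[21:23],P2@[22:23]
pos 24 'a': at 0 (via fail)
pos 25 'a': at 0
pos 26 'c': at 0
pos 27 'a': at 0
pos 28 'c': at 0
pos 29 'c': at 0
pos 30 'b': at 0
pos 31 'b': at 0
pos 32 'e': at 1  emit P0@[32:32]
pos 33 'd': at 2
pos 34 'd': at 3  emit P1@[32:34],P2@[33:34]
pos 35 'd': at 5 (via fail)  emit P2@[34:35]
pos 36 'd': at 5 (via fail)  emit P2@[35:36]
pos 37 'd': at 5 (via fail)  emit P2@[36:37]
pos 38 'd': at 5 (via fail)  emit P2@[37:38]
pos 39 'b': at 0 (via fail)
pos 40 'd': at 4
pos 41 'd': at 5  emit P2@[40:41]
pos 42 'd': at 5 (via fail)  emit P2@[41:42]
pos 43 'd': at 5 (via fail)  emit P2@[42:43]
pos 44 'e': at 1 (via fail)  emit P0@[44:44]
pos 45 'e': at 1 (via fail)  emit P0@[45:45]
pos 46 'b': at 0 (via fail)
pos 47 'b': at 0
pos 48 'e': at 1  emit P0@[48:48]
pos 49 'd': at 2
pos 50 'e': at 1 (via fail)  emit P0@[50:50]
pos 51 'e': at 1 (via fail)  emit P0@[51:51]
pos 52 'd': at 2
pos 53 'd': at 3  emit P1@[51:53],P2@[52:53]
pos 54 'd': at 5 (via fail)  emit P2@[53:54]
pos 55 'b': at 0 (via fail)
pos 56 'a': at 0
pos 57 'd': at 4
pos 58 'b': at 0 (via fail)
pos 59 'a': at 0
pos 60 'e': at 1  emit P0@[60:60]
pos 61 'd': at 2
pos 62 'd': at 3  emit P1@[60:62],P2@[61:62]

Result: [[0,0],[1,0],[3,0],[6,0],[12,2],[20,0],[21,0],[23,1],[23,2],[32,0],[34,1],[34,2],[35,2],[36,2],[37,2],[38,2],[41,2],[42,2],[43,2],[44,0],[45,0],[48,0],[50,0],[51,0],[53,1],[53,2],[54,2],[60,0],[62,1],[62,2]]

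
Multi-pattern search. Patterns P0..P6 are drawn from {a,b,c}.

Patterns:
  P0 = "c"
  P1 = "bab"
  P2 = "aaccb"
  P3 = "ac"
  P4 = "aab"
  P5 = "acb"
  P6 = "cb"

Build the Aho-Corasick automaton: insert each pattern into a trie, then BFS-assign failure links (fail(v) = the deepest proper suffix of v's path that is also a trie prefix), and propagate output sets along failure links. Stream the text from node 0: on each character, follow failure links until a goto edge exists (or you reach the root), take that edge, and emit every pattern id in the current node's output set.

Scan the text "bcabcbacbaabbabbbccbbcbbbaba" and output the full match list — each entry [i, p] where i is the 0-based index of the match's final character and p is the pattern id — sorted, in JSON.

Construct AC machine:
Trie (insert patterns):
  0='ε' goto a→5 b→2 c→1
  1='c' goto b→13  ←P0
  2='b' goto a→3
  3='ba' goto b→4
  4='bab' goto ·  ←P1
  5='a' goto a→6 c→10
  6='aa' goto b→11 c→7
  7='aac' goto c→8
  8='aacc' goto b→9
  9='aaccb' goto ·  ←P2
  10='ac' goto b→12  ←P3
  11='aab' goto ·  ←P4
  12='acb' goto ·  ←P5
  13='cb' goto ·  ←P6

BFS fail/out derivation:
  fail(1) 'c': from fail(0)=0 chase 'c': 0 ⇒ 0;  out={0}∪out(0)={0}
  fail(2) 'b': from fail(0)=0 chase 'b': 0 ⇒ 0;  out=∅∪out(0)=∅
  fail(5) 'a': from fail(0)=0 chase 'a': 0 ⇒ 0;  out=∅∪out(0)=∅
  fail(3) 'ba': from fail(2)=0 chase 'a': 0 ⇒ 5;  out=∅∪out(5)=∅
  fail(6) 'aa': from fail(5)=0 chase 'a': 0 ⇒ 5;  out=∅∪out(5)=∅
  fail(10) 'ac': from fail(5)=0 chase 'c': 0 ⇒ 1;  out={3}∪out(1)={0,3}
  fail(13) 'cb': from fail(1)=0 chase 'b': 0 ⇒ 2;  out={6}∪out(2)={6}
  fail(4) 'bab': from fail(3)=5 chase 'b': 5→0 ⇒ 2;  out={1}∪out(2)={1}
  fail(7) 'aac': from fail(6)=5 chase 'c': 5 ⇒ 10;  out=∅∪out(10)={0,3}
  fail(11) 'aab': from fail(6)=5 chase 'b': 5→0 ⇒ 2;  out={4}∪out(2)={4}
  fail(12) 'acb': from fail(10)=1 chase 'b': 1 ⇒ 13;  out={5}∪out(13)={5,6}
  fail(8) 'aacc': from fail(7)=10 chase 'c': 10→1→0 ⇒ 1;  out=∅∪out(1)={0}
  fail(9) 'aaccb': from fail(8)=1 chase 'b': 1 ⇒ 13;  out={2}∪out(13)={2,6}

Run:
[0] read 'b'  n0⇒n2
[1] read 'c'  n2⇒n1 (fail-walked)  ** P0@[1:1]
[2] read 'a'  n1⇒n5 (fail-walked)
[3] read 'b'  n5⇒n2 (fail-walked)
[4] read 'c'  n2⇒n1 (fail-walked)  ** P0@[4:4]
[5] read 'b'  n1⇒n13  ** P6@[4:5]
[6] read 'a'  n13⇒n3 (fail-walked)
[7] read 'c'  n3⇒n10 (fail-walked)  ** P0@[7:7],P3@[6:7]
[8] read 'b'  n10⇒n12  ** P5@[6:8],P6@[7:8]
[9] read 'a'  n12⇒n3 (fail-walked)
[10] read 'a'  n3⇒n6 (fail-walked)
[11] read 'b'  n6⇒n11  ** P4@[9:11]
[12] read 'b'  n11⇒n2 (fail-walked)
[13] read 'a'  n2⇒n3
[14] read 'b'  n3⇒n4  ** P1@[12:14]
[15] read 'b'  n4⇒n2 (fail-walked)
[16] read 'b'  n2⇒n2 (fail-walked)
[17] read 'c'  n2⇒n1 (fail-walked)  ** P0@[17:17]
[18] read 'c'  n1⇒n1 (fail-walked)  ** P0@[18:18]
[19] read 'b'  n1⇒n13  ** P6@[18:19]
[20] read 'b'  n13⇒n2 (fail-walked)
[21] read 'c'  n2⇒n1 (fail-walked)  ** P0@[21:21]
[22] read 'b'  n1⇒n13  ** P6@[21:22]
[23] read 'b'  n13⇒n2 (fail-walked)
[24] read 'b'  n2⇒n2 (fail-walked)
[25] read 'a'  n2⇒n3
[26] read 'b'  n3⇒n4  ** P1@[24:26]
[27] read 'a'  n4⇒n3 (fail-walked)

All matches (sorted): [[1,0],[4,0],[5,6],[7,0],[7,3],[8,5],[8,6],[11,4],[14,1],[17,0],[18,0],[19,6],[21,0],[22,6],[26,1]]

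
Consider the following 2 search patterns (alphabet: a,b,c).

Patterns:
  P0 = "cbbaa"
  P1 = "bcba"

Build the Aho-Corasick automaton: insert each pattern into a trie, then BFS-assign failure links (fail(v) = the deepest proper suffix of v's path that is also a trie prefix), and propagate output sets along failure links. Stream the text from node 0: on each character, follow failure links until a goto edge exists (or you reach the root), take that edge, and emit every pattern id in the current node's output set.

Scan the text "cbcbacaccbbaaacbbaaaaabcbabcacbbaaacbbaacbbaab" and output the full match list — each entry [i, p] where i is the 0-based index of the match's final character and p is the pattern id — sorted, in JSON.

Construct AC machine:
Trie nodes:
  n0 'ε': b→6 c→1
  n1 'c': b→2
  n2 'cb': b→3
  n3 'cbb': a→4
  n4 'cbba': a→5
  n5 'cbbaa': ·  [P0 ends]
  n6 'b': c→7
  n7 'bc': b→8
  n8 'bcb': a→9
  n9 'bcba': ·  [P1 ends]

Failure links (BFS by depth):
  fail(1) 'c': from fail(0)=0 chase 'c': 0 ⇒ 0;  out=∅∪out(0)=∅
  fail(6) 'b': from fail(0)=0 chase 'b': 0 ⇒ 0;  out=∅∪out(0)=∅
  fail(2) 'cb': from fail(1)=0 chase 'b': 0 ⇒ 6;  out=∅∪out(6)=∅
  fail(7) 'bc': from fail(6)=0 chase 'c': 0 ⇒ 1;  out=∅∪out(1)=∅
  fail(3) 'cbb': from fail(2)=6 chase 'b': 6→0 ⇒ 6;  out=∅∪out(6)=∅
  fail(8) 'bcb': from fail(7)=1 chase 'b': 1 ⇒ 2;  out=∅∪out(2)=∅
  fail(4) 'cbba': from fail(3)=6 chase 'a': 6→0 ⇒ 0;  out=∅∪out(0)=∅
  fail(9) 'bcba': from fail(8)=2 chase 'a': 2→6→0 ⇒ 0;  out={1}∪out(0)={1}
  fail(5) 'cbbaa': from fail(4)=0 chase 'a': 0 ⇒ 0;  out={0}∪out(0)={0}

Text stream:
[0] read 'c'  n0⇒n1
[1] read 'b'  n1⇒n2
[2] read 'c'  n2⇒n7 ·f
[3] read 'b'  n7⇒n8
[4] read 'a'  n8⇒n9  emit P1@[1:4]
[5] read 'c'  n9⇒n1 ·f
[6] read 'a'  n1⇒n0 ·f
[7] read 'c'  n0⇒n1
[8] read 'c'  n1⇒n1 ·f
[9] read 'b'  n1⇒n2
[10] read 'b'  n2⇒n3
[11] read 'a'  n3⇒n4
[12] read 'a'  n4⇒n5  emit P0@[8:12]
[13] read 'a'  n5⇒n0 ·f
[14] read 'c'  n0⇒n1
[15] read 'b'  n1⇒n2
[16] read 'b'  n2⇒n3
[17] read 'a'  n3⇒n4
[18] read 'a'  n4⇒n5  emit P0@[14:18]
[19] read 'a'  n5⇒n0 ·f
[20] read 'a'  n0⇒n0
[21] read 'a'  n0⇒n0
[22] read 'b'  n0⇒n6
[23] read 'c'  n6⇒n7
[24] read 'b'  n7⇒n8
[25] read 'a'  n8⇒n9  emit P1@[22:25]
[26] read 'b'  n9⇒n6 ·f
[27] read 'c'  n6⇒n7
[28] read 'a'  n7⇒n0 ·f
[29] read 'c'  n0⇒n1
[30] read 'b'  n1⇒n2
[31] read 'b'  n2⇒n3
[32] read 'a'  n3⇒n4
[33] read 'a'  n4⇒n5  emit P0@[29:33]
[34] read 'a'  n5⇒n0 ·f
[35] read 'c'  n0⇒n1
[36] read 'b'  n1⇒n2
[37] read 'b'  n2⇒n3
[38] read 'a'  n3⇒n4
[39] read 'a'  n4⇒n5  emit P0@[35:39]
[40] read 'c'  n5⇒n1 ·f
[41] read 'b'  n1⇒n2
[42] read 'b'  n2⇒n3
[43] read 'a'  n3⇒n4
[44] read 'a'  n4⇒n5  emit P0@[40:44]
[45] read 'b'  n5⇒n6 ·f

Result: [[4,1],[12,0],[18,0],[25,1],[33,0],[39,0],[44,0]]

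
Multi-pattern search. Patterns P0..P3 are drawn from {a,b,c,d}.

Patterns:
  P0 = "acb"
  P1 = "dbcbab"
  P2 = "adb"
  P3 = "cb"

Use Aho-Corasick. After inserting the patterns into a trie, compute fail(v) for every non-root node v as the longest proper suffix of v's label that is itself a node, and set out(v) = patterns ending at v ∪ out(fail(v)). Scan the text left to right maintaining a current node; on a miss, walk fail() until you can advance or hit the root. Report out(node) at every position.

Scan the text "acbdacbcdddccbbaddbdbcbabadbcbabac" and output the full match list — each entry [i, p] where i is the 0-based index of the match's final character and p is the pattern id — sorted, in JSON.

Build automaton:
Trie (insert patterns):
  n0 'ε': a→1 c→12 d→4
  n1 'a': c→2 d→10
  n2 'ac': b→3
  n3 'acb': ·  ←P0
  n4 'd': b→5
  n5 'db': c→6
  n6 'dbc': b→7
  n7 'dbcb': a→8
  n8 'dbcba': b→9
  n9 'dbcbab': ·  ←P1
  n10 'ad': b→11
  n11 'adb': ·  ←P2
  n12 'c': b→13
  n13 'cb': ·  ←P3

BFS fail/out derivation:
  n1('a'): parent n0 fail=0; on 'a' 0 → fail=0;  out ∅∪∅=∅
  n4('d'): parent n0 fail=0; on 'd' 0 → fail=0;  out ∅∪∅=∅
  n12('c'): parent n0 fail=0; on 'c' 0 → fail=0;  out ∅∪∅=∅
  n2('ac'): parent n1 fail=0; on 'c' 0 → fail=12;  out ∅∪∅=∅
  n5('db'): parent n4 fail=0; on 'b' 0 → fail=0;  out ∅∪∅=∅
  n10('ad'): parent n1 fail=0; on 'd' 0 → fail=4;  out ∅∪∅=∅
  n13('cb'): parent n12 fail=0; on 'b' 0 → fail=0;  out {3}∪∅={3}
  n3('acb'): parent n2 fail=12; on 'b' 12 → fail=13;  out {0}∪{3}={0,3}
  n6('dbc'): parent n5 fail=0; on 'c' 0 → fail=12;  out ∅∪∅=∅
  n11('adb'): parent n10 fail=4; on 'b' 4 → fail=5;  out {2}∪∅={2}
  n7('dbcb'): parent n6 fail=12; on 'b' 12 → fail=13;  out ∅∪{3}={3}
  n8('dbcba'): parent n7 fail=13; on 'a' 13→0 → fail=1;  out ∅∪∅=∅
  n9('dbcbab'): parent n8 fail=1; on 'b' 1→0 → fail=0;  out {1}∪∅={1}

Text stream:
pos 0 'a': at 1
pos 1 'c': at 2
pos 2 'b': at 3  emit P0@[0:2],P3@[1:2]
pos 3 'd': at 4 (fail-walked)
pos 4 'a': at 1 (fail-walked)
pos 5 'c': at 2
pos 6 'b': at 3  emit P0@[4:6],P3@[5:6]
pos 7 'c': at 12 (fail-walked)
pos 8 'd': at 4 (fail-walked)
pos 9 'd': at 4 (fail-walked)
pos 10 'd': at 4 (fail-walked)
pos 11 'c': at 12 (fail-walked)
pos 12 'c': at 12 (fail-walked)
pos 13 'b': at 13  emit P3@[12:13]
pos 14 'b': at 0 (fail-walked)
pos 15 'a': at 1
pos 16 'd': at 10
pos 17 'd': at 4 (fail-walked)
pos 18 'b': at 5
pos 19 'd': at 4 (fail-walked)
pos 20 'b': at 5
pos 21 'c': at 6
pos 22 'b': at 7  emit P3@[21:22]
pos 23 'a': at 8
pos 24 'b': at 9  emit P1@[19:24]
pos 25 'a': at 1 (fail-walked)
pos 26 'd': at 10
pos 27 'b': at 11  emit P2@[25:27]
pos 28 'c': at 6 (fail-walked)
pos 29 'b': at 7  emit P3@[28:29]
pos 30 'a': at 8
pos 31 'b': at 9  emit P1@[26:31]
pos 32 'a': at 1 (fail-walked)
pos 33 'c': at 2

All matches (sorted): [[2,0],[2,3],[6,0],[6,3],[13,3],[22,3],[24,1],[27,2],[29,3],[31,1]]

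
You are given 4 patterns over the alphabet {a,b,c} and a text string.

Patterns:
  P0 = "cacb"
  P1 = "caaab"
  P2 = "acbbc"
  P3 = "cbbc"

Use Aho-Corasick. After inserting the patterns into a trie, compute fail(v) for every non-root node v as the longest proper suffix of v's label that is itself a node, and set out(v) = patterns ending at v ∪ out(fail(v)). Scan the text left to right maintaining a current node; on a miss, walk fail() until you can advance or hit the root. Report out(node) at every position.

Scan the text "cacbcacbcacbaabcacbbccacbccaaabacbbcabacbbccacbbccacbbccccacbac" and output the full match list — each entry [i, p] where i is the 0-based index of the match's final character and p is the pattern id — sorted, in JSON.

Build automaton:
Trie nodes:
  n0 'ε': a→8 c→1
  n1 'c': a→2 b→13
  n2 'ca': a→5 c→3
  n3 'cac': b→4
  n4 'cacb': ·  ←P0
  n5 'caa': a→6
  n6 'caaa': b→7
  n7 'caaab': ·  ←P1
  n8 'a': c→9
  n9 'ac': b→10
  n10 'acb': b→11
  n11 'acbb': c→12
  n12 'acbbc': ·  ←P2
  n13 'cb': b→14
  n14 'cbb': c→15
  n15 'cbbc': ·  ←P3

BFS fail/out derivation:
  fail(1) 'c': from fail(0)=0 chase 'c': 0 ⇒ 0;  out=∅∪out(0)=∅
  fail(8) 'a': from fail(0)=0 chase 'a': 0 ⇒ 0;  out=∅∪out(0)=∅
  fail(2) 'ca': from fail(1)=0 chase 'a': 0 ⇒ 8;  out=∅∪out(8)=∅
  fail(9) 'ac': from fail(8)=0 chase 'c': 0 ⇒ 1;  out=∅∪out(1)=∅
  fail(13) 'cb': from fail(1)=0 chase 'b': 0 ⇒ 0;  out=∅∪out(0)=∅
  fail(3) 'cac': from fail(2)=8 chase 'c': 8 ⇒ 9;  out=∅∪out(9)=∅
  fail(5) 'caa': from fail(2)=8 chase 'a': 8→0 ⇒ 8;  out=∅∪out(8)=∅
  fail(10) 'acb': from fail(9)=1 chase 'b': 1 ⇒ 13;  out=∅∪out(13)=∅
  fail(14) 'cbb': from fail(13)=0 chase 'b': 0 ⇒ 0;  out=∅∪out(0)=∅
  fail(4) 'cacb': from fail(3)=9 chase 'b': 9 ⇒ 10;  out={0}∪out(10)={0}
  fail(6) 'caaa': from fail(5)=8 chase 'a': 8→0 ⇒ 8;  out=∅∪out(8)=∅
  fail(11) 'acbb': from fail(10)=13 chase 'b': 13 ⇒ 14;  out=∅∪out(14)=∅
  fail(15) 'cbbc': from fail(14)=0 chase 'c': 0 ⇒ 1;  out={3}∪out(1)={3}
  fail(7) 'caaab': from fail(6)=8 chase 'b': 8→0 ⇒ 0;  out={1}∪out(0)={1}
  fail(12) 'acbbc': from fail(11)=14 chase 'c': 14 ⇒ 15;  out={2}∪out(15)={2,3}

Run:
[0] read 'c'  n0⇒n1
[1] read 'a'  n1⇒n2
[2] read 'c'  n2⇒n3
[3] read 'b'  n3⇒n4  ** P0@[0:3]
[4] read 'c'  n4⇒n1 (via fail)
[5] read 'a'  n1⇒n2
[6] read 'c'  n2⇒n3
[7] read 'b'  n3⇒n4  ** P0@[4:7]
[8] read 'c'  n4⇒n1 (via fail)
[9] read 'a'  n1⇒n2
[10] read 'c'  n2⇒n3
[11] read 'b'  n3⇒n4  ** P0@[8:11]
[12] read 'a'  n4⇒n8 (via fail)
[13] read 'a'  n8⇒n8 (via fail)
[14] read 'b'  n8⇒n0 (via fail)
[15] read 'c'  n0⇒n1
[16] read 'a'  n1⇒n2
[17] read 'c'  n2⇒n3
[18] read 'b'  n3⇒n4  ** P0@[15:18]
[19] read 'b'  n4⇒n11 (via fail)
[20] read 'c'  n11⇒n12  ** P2@[16:20],P3@[17:20]
[21] read 'c'  n12⇒n1 (via fail)
[22] read 'a'  n1⇒n2
[23] read 'c'  n2⇒n3
[24] read 'b'  n3⇒n4  ** P0@[21:24]
[25] read 'c'  n4⇒n1 (via fail)
[26] read 'c'  n1⇒n1 (via fail)
[27] read 'a'  n1⇒n2
[28] read 'a'  n2⇒n5
[29] read 'a'  n5⇒n6
[30] read 'b'  n6⇒n7  ** P1@[26:30]
[31] read 'a'  n7⇒n8 (via fail)
[32] read 'c'  n8⇒n9
[33] read 'b'  n9⇒n10
[34] read 'b'  n10⇒n11
[35] read 'c'  n11⇒n12  ** P2@[31:35],P3@[32:35]
[36] read 'a'  n12⇒n2 (via fail)
[37] read 'b'  n2⇒n0 (via fail)
[38] read 'a'  n0⇒n8
[39] read 'c'  n8⇒n9
[40] read 'b'  n9⇒n10
[41] read 'b'  n10⇒n11
[42] read 'c'  n11⇒n12  ** P2@[38:42],P3@[39:42]
[43] read 'c'  n12⇒n1 (via fail)
[44] read 'a'  n1⇒n2
[45] read 'c'  n2⇒n3
[46] read 'b'  n3⇒n4  ** P0@[43:46]
[47] read 'b'  n4⇒n11 (via fail)
[48] read 'c'  n11⇒n12  ** P2@[44:48],P3@[45:48]
[49] read 'c'  n12⇒n1 (via fail)
[50] read 'a'  n1⇒n2
[51] read 'c'  n2⇒n3
[52] read 'b'  n3⇒n4  ** P0@[49:52]
[53] read 'b'  n4⇒n11 (via fail)
[54] read 'c'  n11⇒n12  ** P2@[50:54],P3@[51:54]
[55] read 'c'  n12⇒n1 (via fail)
[56] read 'c'  n1⇒n1 (via fail)
[57] read 'c'  n1⇒n1 (via fail)
[58] read 'a'  n1⇒n2
[59] read 'c'  n2⇒n3
[60] read 'b'  n3⇒n4  ** P0@[57:60]
[61] read 'a'  n4⇒n8 (via fail)
[62] read 'c'  n8⇒n9

Matches: [[3,0],[7,0],[11,0],[18,0],[20,2],[20,3],[24,0],[30,1],[35,2],[35,3],[42,2],[42,3],[46,0],[48,2],[48,3],[52,0],[54,2],[54,3],[60,0]]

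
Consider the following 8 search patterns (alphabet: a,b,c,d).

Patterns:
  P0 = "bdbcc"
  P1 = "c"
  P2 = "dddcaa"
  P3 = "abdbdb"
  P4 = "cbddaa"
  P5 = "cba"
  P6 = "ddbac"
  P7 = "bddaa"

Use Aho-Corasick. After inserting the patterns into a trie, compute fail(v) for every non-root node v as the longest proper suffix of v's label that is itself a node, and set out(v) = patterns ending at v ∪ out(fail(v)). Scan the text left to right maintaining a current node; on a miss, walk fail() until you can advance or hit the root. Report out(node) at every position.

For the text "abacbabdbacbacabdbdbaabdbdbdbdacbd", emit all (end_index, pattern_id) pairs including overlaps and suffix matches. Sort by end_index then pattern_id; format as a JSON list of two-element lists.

Build automaton:
Trie nodes:
  n0 'ε': a→13 b→1 c→6 d→7
  n1 'b': d→2
  n2 'bd': b→3 d→28
  n3 'bdb': c→4
  n4 'bdbc': c→5
  n5 'bdbcc': ·  [P0 ends]
  n6 'c': b→19  [P1 ends]
  n7 'd': d→8
  n8 'dd': b→25 d→9
  n9 'ddd': c→10
  n10 'dddc': a→11
  n11 'dddca': a→12
  n12 'dddcaa': ·  [P2 ends]
  n13 'a': b→14
  n14 'ab': d→15
  n15 'abd': b→16
  n16 'abdb': d→17
  n17 'abdbd': b→18
  n18 'abdbdb': ·  [P3 ends]
  n19 'cb': a→24 d→20
  n20 'cbd': d→21
  n21 'cbdd': a→22
  n22 'cbdda': a→23
  n23 'cbddaa': ·  [P4 ends]
  n24 'cba': ·  [P5 ends]
  n25 'ddb': a→26
  n26 'ddba': c→27
  n27 'ddbac': ·  [P6 ends]
  n28 'bdd': a→29
  n29 'bdda': a→30
  n30 'bddaa': ·  [P7 ends]

BFS fail/out derivation:
  n1('b'): parent n0 fail=0; on 'b' 0 → fail=0;  out ∅∪∅=∅
  n6('c'): parent n0 fail=0; on 'c' 0 → fail=0;  out {1}∪∅={1}
  n7('d'): parent n0 fail=0; on 'd' 0 → fail=0;  out ∅∪∅=∅
  n13('a'): parent n0 fail=0; on 'a' 0 → fail=0;  out ∅∪∅=∅
  n2('bd'): parent n1 fail=0; on 'd' 0 → fail=7;  out ∅∪∅=∅
  n8('dd'): parent n7 fail=0; on 'd' 0 → fail=7;  out ∅∪∅=∅
  n14('ab'): parent n13 fail=0; on 'b' 0 → fail=1;  out ∅∪∅=∅
  n19('cb'): parent n6 fail=0; on 'b' 0 → fail=1;  out ∅∪∅=∅
  n3('bdb'): parent n2 fail=7; on 'b' 7→0 → fail=1;  out ∅∪∅=∅
  n9('ddd'): parent n8 fail=7; on 'd' 7 → fail=8;  out ∅∪∅=∅
  n15('abd'): parent n14 fail=1; on 'd' 1 → fail=2;  out ∅∪∅=∅
  n20('cbd'): parent n19 fail=1; on 'd' 1 → fail=2;  out ∅∪∅=∅
  n24('cba'): parent n19 fail=1; on 'a' 1→0 → fail=13;  out {5}∪∅={5}
  n25('ddb'): parent n8 fail=7; on 'b' 7→0 → fail=1;  out ∅∪∅=∅
  n28('bdd'): parent n2 fail=7; on 'd' 7 → fail=8;  out ∅∪∅=∅
  n4('bdbc'): parent n3 fail=1; on 'c' 1→0 → fail=6;  out ∅∪{1}={1}
  n10('dddc'): parent n9 fail=8; on 'c' 8→7→0 → fail=6;  out ∅∪{1}={1}
  n16('abdb'): parent n15 fail=2; on 'b' 2 → fail=3;  out ∅∪∅=∅
  n21('cbdd'): parent n20 fail=2; on 'd' 2 → fail=28;  out ∅∪∅=∅
  n26('ddba'): parent n25 fail=1; on 'a' 1→0 → fail=13;  out ∅∪∅=∅
  n29('bdda'): parent n28 fail=8; on 'a' 8→7→0 → fail=13;  out ∅∪∅=∅
  n5('bdbcc'): parent n4 fail=6; on 'c' 6→0 → fail=6;  out {0}∪{1}={0,1}
  n11('dddca'): parent n10 fail=6; on 'a' 6→0 → fail=13;  out ∅∪∅=∅
  n17('abdbd'): parent n16 fail=3; on 'd' 3→1 → fail=2;  out ∅∪∅=∅
  n22('cbdda'): parent n21 fail=28; on 'a' 28 → fail=29;  out ∅∪∅=∅
  n27('ddbac'): parent n26 fail=13; on 'c' 13→0 → fail=6;  out {6}∪{1}={1,6}
  n30('bddaa'): parent n29 fail=13; on 'a' 13→0 → fail=13;  out {7}∪∅={7}
  n12('dddcaa'): parent n11 fail=13; on 'a' 13→0 → fail=13;  out {2}∪∅={2}
  n18('abdbdb'): parent n17 fail=2; on 'b' 2 → fail=3;  out {3}∪∅={3}
  n23('cbddaa'): parent n22 fail=29; on 'a' 29 → fail=30;  out {4}∪{7}={4,7}

Text stream:
pos 0 'a': at 13
pos 1 'b': at 14
pos 2 'a': at 13 ·f
pos 3 'c': at 6 ·f  emit P1@[3:3]
pos 4 'b': at 19
pos 5 'a': at 24  emit P5@[3:5]
pos 6 'b': at 14 ·f
pos 7 'd': at 15
pos 8 'b': at 16
pos 9 'a': at 13 ·f
pos 10 'c': at 6 ·f  emit P1@[10:10]
pos 11 'b': at 19
pos 12 'a': at 24  emit P5@[10:12]
pos 13 'c': at 6 ·f  emit P1@[13:13]
pos 14 'a': at 13 ·f
pos 15 'b': at 14
pos 16 'd': at 15
pos 17 'b': at 16
pos 18 'd': at 17
pos 19 'b': at 18  emit P3@[14:19]
pos 20 'a': at 13 ·f
pos 21 'a': at 13 ·f
pos 22 'b': at 14
pos 23 'd': at 15
pos 24 'b': at 16
pos 25 'd': at 17
pos 26 'b': at 18  emit P3@[21:26]
pos 27 'd': at 2 ·f
pos 28 'b': at 3
pos 29 'd': at 2 ·f
pos 30 'a': at 13 ·f
pos 31 'c': at 6 ·f  emit P1@[31:31]
pos 32 'b': at 19
pos 33 'd': at 20

Result: [[3,1],[5,5],[10,1],[12,5],[13,1],[19,3],[26,3],[31,1]]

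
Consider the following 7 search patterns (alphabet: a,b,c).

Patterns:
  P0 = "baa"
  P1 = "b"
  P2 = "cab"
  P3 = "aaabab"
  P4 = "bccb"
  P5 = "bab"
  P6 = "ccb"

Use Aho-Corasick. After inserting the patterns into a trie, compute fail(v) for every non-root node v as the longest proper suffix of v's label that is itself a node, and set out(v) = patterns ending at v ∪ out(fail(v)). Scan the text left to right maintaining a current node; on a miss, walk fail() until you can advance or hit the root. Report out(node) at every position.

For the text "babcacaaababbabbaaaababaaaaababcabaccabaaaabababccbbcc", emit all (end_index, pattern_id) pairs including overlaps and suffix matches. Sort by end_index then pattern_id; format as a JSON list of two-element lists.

Construct AC machine:
Trie nodes:
  0='ε' goto a→7 b→1 c→4
  1='b' goto a→2 c→13  [P1 ends]
  2='ba' goto a→3 b→16
  3='baa' goto ·  [P0 ends]
  4='c' goto a→5 c→17
  5='ca' goto b→6
  6='cab' goto ·  [P2 ends]
  7='a' goto a→8
  8='aa' goto a→9
  9='aaa' goto b→10
  10='aaab' goto a→11
  11='aaaba' goto b→12
  12='aaabab' goto ·  [P3 ends]
  13='bc' goto c→14
  14='bcc' goto b→15
  15='bccb' goto ·  [P4 ends]
  16='bab' goto ·  [P5 ends]
  17='cc' goto b→18
  18='ccb' goto ·  [P6 ends]

BFS fail/out derivation:
  n1('b'): parent n0 fail=0; on 'b' 0 → fail=0;  out {1}∪∅={1}
  n4('c'): parent n0 fail=0; on 'c' 0 → fail=0;  out ∅∪∅=∅
  n7('a'): parent n0 fail=0; on 'a' 0 → fail=0;  out ∅∪∅=∅
  n2('ba'): parent n1 fail=0; on 'a' 0 → fail=7;  out ∅∪∅=∅
  n5('ca'): parent n4 fail=0; on 'a' 0 → fail=7;  out ∅∪∅=∅
  n8('aa'): parent n7 fail=0; on 'a' 0 → fail=7;  out ∅∪∅=∅
  n13('bc'): parent n1 fail=0; on 'c' 0 → fail=4;  out ∅∪∅=∅
  n17('cc'): parent n4 fail=0; on 'c' 0 → fail=4;  out ∅∪∅=∅
  n3('baa'): parent n2 fail=7; on 'a' 7 → fail=8;  out {0}∪∅={0}
  n6('cab'): parent n5 fail=7; on 'b' 7→0 → fail=1;  out {2}∪{1}={1,2}
  n9('aaa'): parent n8 fail=7; on 'a' 7 → fail=8;  out ∅∪∅=∅
  n14('bcc'): parent n13 fail=4; on 'c' 4 → fail=17;  out ∅∪∅=∅
  n16('bab'): parent n2 fail=7; on 'b' 7→0 → fail=1;  out {5}∪{1}={1,5}
  n18('ccb'): parent n17 fail=4; on 'b' 4→0 → fail=1;  out {6}∪{1}={1,6}
  n10('aaab'): parent n9 fail=8; on 'b' 8→7→0 → fail=1;  out ∅∪{1}={1}
  n15('bccb'): parent n14 fail=17; on 'b' 17 → fail=18;  out {4}∪{1,6}={1,4,6}
  n11('aaaba'): parent n10 fail=1; on 'a' 1 → fail=2;  out ∅∪∅=∅
  n12('aaabab'): parent n11 fail=2; on 'b' 2 → fail=16;  out {3}∪{1,5}={1,3,5}

Scan:
pos 0 'b': at 1  emit P1@[0:0]
pos 1 'a': at 2
pos 2 'b': at 16  emit P1@[2:2],P5@[0:2]
pos 3 'c': at 13 (via fail)
pos 4 'a': at 5 (via fail)
pos 5 'c': at 4 (via fail)
pos 6 'a': at 5
pos 7 'a': at 8 (via fail)
pos 8 'a': at 9
pos 9 'b': at 10  emit P1@[9:9]
pos 10 'a': at 11
pos 11 'b': at 12  emit P1@[11:11],P3@[6:11],P5@[9:11]
pos 12 'b': at 1 (via fail)  emit P1@[12:12]
pos 13 'a': at 2
pos 14 'b': at 16  emit P1@[14:14],P5@[12:14]
pos 15 'b': at 1 (via fail)  emit P1@[15:15]
pos 16 'a': at 2
pos 17 'a': at 3  emit P0@[15:17]
pos 18 'a': at 9 (via fail)
pos 19 'a': at 9 (via fail)
pos 20 'b': at 10  emit P1@[20:20]
pos 21 'a': at 11
pos 22 'b': at 12  emit P1@[22:22],P3@[17:22],P5@[20:22]
pos 23 'a': at 2 (via fail)
pos 24 'a': at 3  emit P0@[22:24]
pos 25 'a': at 9 (via fail)
pos 26 'a': at 9 (via fail)
pos 27 'a': at 9 (via fail)
pos 28 'b': at 10  emit P1@[28:28]
pos 29 'a': at 11
pos 30 'b': at 12  emit P1@[30:30],P3@[25:30],P5@[28:30]
pos 31 'c': at 13 (via fail)
pos 32 'a': at 5 (via fail)
pos 33 'b': at 6  emit P1@[33:33],P2@[31:33]
pos 34 'a': at 2 (via fail)
pos 35 'c': at 4 (via fail)
pos 36 'c': at 17
pos 37 'a': at 5 (via fail)
pos 38 'b': at 6  emit P1@[38:38],P2@[36:38]
pos 39 'a': at 2 (via fail)
pos 40 'a': at 3  emit P0@[38:40]
pos 41 'a': at 9 (via fail)
pos 42 'a': at 9 (via fail)
pos 43 'b': at 10  emit P1@[43:43]
pos 44 'a': at 11
pos 45 'b': at 12  emit P1@[45:45],P3@[40:45],P5@[43:45]
pos 46 'a': at 2 (via fail)
pos 47 'b': at 16  emit P1@[47:47],P5@[45:47]
pos 48 'c': at 13 (via fail)
pos 49 'c': at 14
pos 50 'b': at 15  emit P1@[50:50],P4@[47:50],P6@[48:50]
pos 51 'b': at 1 (via fail)  emit P1@[51:51]
pos 52 'c': at 13
pos 53 'c': at 14

Matches: [[0,1],[2,1],[2,5],[9,1],[11,1],[11,3],[11,5],[12,1],[14,1],[14,5],[15,1],[17,0],[20,1],[22,1],[22,3],[22,5],[24,0],[28,1],[30,1],[30,3],[30,5],[33,1],[33,2],[38,1],[38,2],[40,0],[43,1],[45,1],[45,3],[45,5],[47,1],[47,5],[50,1],[50,4],[50,6],[51,1]]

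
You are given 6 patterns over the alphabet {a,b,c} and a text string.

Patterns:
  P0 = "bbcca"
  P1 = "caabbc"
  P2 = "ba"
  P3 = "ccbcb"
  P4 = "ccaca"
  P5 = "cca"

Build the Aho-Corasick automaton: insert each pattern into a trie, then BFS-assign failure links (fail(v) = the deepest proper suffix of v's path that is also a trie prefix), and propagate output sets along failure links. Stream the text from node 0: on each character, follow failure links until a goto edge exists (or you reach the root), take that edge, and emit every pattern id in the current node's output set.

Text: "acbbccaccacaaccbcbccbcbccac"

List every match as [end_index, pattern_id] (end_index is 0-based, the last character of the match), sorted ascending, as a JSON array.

Build:
Trie nodes:
  n0 'ε': b→1 c→6
  n1 'b': a→12 b→2
  n2 'bb': c→3
  n3 'bbc': c→4
  n4 'bbcc': a→5
  n5 'bbcca': ·  [P0 ends]
  n6 'c': a→7 c→13
  n7 'ca': a→8
  n8 'caa': b→9
  n9 'caab': b→10
  n10 'caabb': c→11
  n11 'caabbc': ·  [P1 ends]
  n12 'ba': ·  [P2 ends]
  n13 'cc': a→17 b→14
  n14 'ccb': c→15
  n15 'ccbc': b→16
  n16 'ccbcb': ·  [P3 ends]
  n17 'cca': c→18  [P5 ends]
  n18 'ccac': a→19
  n19 'ccaca': ·  [P4 ends]

Failure links (BFS by depth):
  n1('b'): parent n0 fail=0; on 'b' 0 → fail=0;  out ∅∪∅=∅
  n6('c'): parent n0 fail=0; on 'c' 0 → fail=0;  out ∅∪∅=∅
  n2('bb'): parent n1 fail=0; on 'b' 0 → fail=1;  out ∅∪∅=∅
  n7('ca'): parent n6 fail=0; on 'a' 0 → fail=0;  out ∅∪∅=∅
  n12('ba'): parent n1 fail=0; on 'a' 0 → fail=0;  out {2}∪∅={2}
  n13('cc'): parent n6 fail=0; on 'c' 0 → fail=6;  out ∅∪∅=∅
  n3('bbc'): parent n2 fail=1; on 'c' 1→0 → fail=6;  out ∅∪∅=∅
  n8('caa'): parent n7 fail=0; on 'a' 0 → fail=0;  out ∅∪∅=∅
  n14('ccb'): parent n13 fail=6; on 'b' 6→0 → fail=1;  out ∅∪∅=∅
  n17('cca'): parent n13 fail=6; on 'a' 6 → fail=7;  out {5}∪∅={5}
  n4('bbcc'): parent n3 fail=6; on 'c' 6 → fail=13;  out ∅∪∅=∅
  n9('caab'): parent n8 fail=0; on 'b' 0 → fail=1;  out ∅∪∅=∅
  n15('ccbc'): parent n14 fail=1; on 'c' 1→0 → fail=6;  out ∅∪∅=∅
  n18('ccac'): parent n17 fail=7; on 'c' 7→0 → fail=6;  out ∅∪∅=∅
  n5('bbcca'): parent n4 fail=13; on 'a' 13 → fail=17;  out {0}∪{5}={0,5}
  n10('caabb'): parent n9 fail=1; on 'b' 1 → fail=2;  out ∅∪∅=∅
  n16('ccbcb'): parent n15 fail=6; on 'b' 6→0 → fail=1;  out {3}∪∅={3}
  n19('ccaca'): parent n18 fail=6; on 'a' 6 → fail=7;  out {4}∪∅={4}
  n11('caabbc'): parent n10 fail=2; on 'c' 2 → fail=3;  out {1}∪∅={1}

Scan:
pos 0 'a': at 0
pos 1 'c': at 6
pos 2 'b': at 1 ·f
pos 3 'b': at 2
pos 4 'c': at 3
pos 5 'c': at 4
pos 6 'a': at 5  → match P0@[2:6],P5@[4:6]
pos 7 'c': at 18 ·f
pos 8 'c': at 13 ·f
pos 9 'a': at 17  → match P5@[7:9]
pos 10 'c': at 18
pos 11 'a': at 19  → match P4@[7:11]
pos 12 'a': at 8 ·f
pos 13 'c': at 6 ·f
pos 14 'c': at 13
pos 15 'b': at 14
pos 16 'c': at 15
pos 17 'b': at 16  → match P3@[13:17]
pos 18 'c': at 6 ·f
pos 19 'c': at 13
pos 20 'b': at 14
pos 21 'c': at 15
pos 22 'b': at 16  → match P3@[18:22]
pos 23 'c': at 6 ·f
pos 24 'c': at 13
pos 25 'a': at 17  → match P5@[23:25]
pos 26 'c': at 18

All matches (sorted): [[6,0],[6,5],[9,5],[11,4],[17,3],[22,3],[25,5]]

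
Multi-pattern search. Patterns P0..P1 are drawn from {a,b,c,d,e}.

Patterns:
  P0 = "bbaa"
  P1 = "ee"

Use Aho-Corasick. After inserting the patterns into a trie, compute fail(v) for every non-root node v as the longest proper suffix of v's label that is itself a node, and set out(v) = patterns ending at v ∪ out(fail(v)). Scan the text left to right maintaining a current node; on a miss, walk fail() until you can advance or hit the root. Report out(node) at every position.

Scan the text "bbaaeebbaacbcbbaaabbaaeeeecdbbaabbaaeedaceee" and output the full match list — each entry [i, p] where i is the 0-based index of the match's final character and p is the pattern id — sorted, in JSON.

Construct AC machine:
Trie nodes:
  0='ε' goto b→1 e→5
  1='b' goto b→2
  2='bb' goto a→3
  3='bba' goto a→4
  4='bbaa' goto ·  ←P0
  5='e' goto e→6
  6='ee' goto ·  ←P1

BFS fail/out derivation:
  fail(1) 'b': from fail(0)=0 chase 'b': 0 ⇒ 0;  out=∅∪out(0)=∅
  fail(5) 'e': from fail(0)=0 chase 'e': 0 ⇒ 0;  out=∅∪out(0)=∅
  fail(2) 'bb': from fail(1)=0 chase 'b': 0 ⇒ 1;  out=∅∪out(1)=∅
  fail(6) 'ee': from fail(5)=0 chase 'e': 0 ⇒ 5;  out={1}∪out(5)={1}
  fail(3) 'bba': from fail(2)=1 chase 'a': 1→0 ⇒ 0;  out=∅∪out(0)=∅
  fail(4) 'bbaa': from fail(3)=0 chase 'a': 0 ⇒ 0;  out={0}∪out(0)={0}

Run:
[0] read 'b'  n0⇒n1
[1] read 'b'  n1⇒n2
[2] read 'a'  n2⇒n3
[3] read 'a'  n3⇒n4  → match P0@[0:3]
[4] read 'e'  n4⇒n5 (fail-walked)
[5] read 'e'  n5⇒n6  → match P1@[4:5]
[6] read 'b'  n6⇒n1 (fail-walked)
[7] read 'b'  n1⇒n2
[8] read 'a'  n2⇒n3
[9] read 'a'  n3⇒n4  → match P0@[6:9]
[10] read 'c'  n4⇒n0 (fail-walked)
[11] read 'b'  n0⇒n1
[12] read 'c'  n1⇒n0 (fail-walked)
[13] read 'b'  n0⇒n1
[14] read 'b'  n1⇒n2
[15] read 'a'  n2⇒n3
[16] read 'a'  n3⇒n4  → match P0@[13:16]
[17] read 'a'  n4⇒n0 (fail-walked)
[18] read 'b'  n0⇒n1
[19] read 'b'  n1⇒n2
[20] read 'a'  n2⇒n3
[21] read 'a'  n3⇒n4  → match P0@[18:21]
[22] read 'e'  n4⇒n5 (fail-walked)
[23] read 'e'  n5⇒n6  → match P1@[22:23]
[24] read 'e'  n6⇒n6 (fail-walked)  → match P1@[23:24]
[25] read 'e'  n6⇒n6 (fail-walked)  → match P1@[24:25]
[26] read 'c'  n6⇒n0 (fail-walked)
[27] read 'd'  n0⇒n0
[28] read 'b'  n0⇒n1
[29] read 'b'  n1⇒n2
[30] read 'a'  n2⇒n3
[31] read 'a'  n3⇒n4  → match P0@[28:31]
[32] read 'b'  n4⇒n1 (fail-walked)
[33] read 'b'  n1⇒n2
[34] read 'a'  n2⇒n3
[35] read 'a'  n3⇒n4  → match P0@[32:35]
[36] read 'e'  n4⇒n5 (fail-walked)
[37] read 'e'  n5⇒n6  → match P1@[36:37]
[38] read 'd'  n6⇒n0 (fail-walked)
[39] read 'a'  n0⇒n0
[40] read 'c'  n0⇒n0
[41] read 'e'  n0⇒n5
[42] read 'e'  n5⇒n6  → match P1@[41:42]
[43] read 'e'  n6⇒n6 (fail-walked)  → match P1@[42:43]

Result: [[3,0],[5,1],[9,0],[16,0],[21,0],[23,1],[24,1],[25,1],[31,0],[35,0],[37,1],[42,1],[43,1]]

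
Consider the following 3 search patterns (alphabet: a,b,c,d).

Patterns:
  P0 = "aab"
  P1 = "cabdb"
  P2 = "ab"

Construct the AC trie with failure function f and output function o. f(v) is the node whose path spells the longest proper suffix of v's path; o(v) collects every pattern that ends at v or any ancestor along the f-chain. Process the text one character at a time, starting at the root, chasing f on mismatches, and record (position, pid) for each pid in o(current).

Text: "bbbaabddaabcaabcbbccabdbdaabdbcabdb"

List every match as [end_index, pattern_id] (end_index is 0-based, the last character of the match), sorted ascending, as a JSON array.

Build automaton:
Trie (insert patterns):
  n0 'ε': a→1 c→4
  n1 'a': a→2 b→9
  n2 'aa': b→3
  n3 'aab': ·  ←P0
  n4 'c': a→5
  n5 'ca': b→6
  n6 'cab': d→7
  n7 'cabd': b→8
  n8 'cabdb': ·  ←P1
  n9 'ab': ·  ←P2

BFS fail/out derivation:
  fail(1) 'a': from fail(0)=0 chase 'a': 0 ⇒ 0;  out=∅∪out(0)=∅
  fail(4) 'c': from fail(0)=0 chase 'c': 0 ⇒ 0;  out=∅∪out(0)=∅
  fail(2) 'aa': from fail(1)=0 chase 'a': 0 ⇒ 1;  out=∅∪out(1)=∅
  fail(5) 'ca': from fail(4)=0 chase 'a': 0 ⇒ 1;  out=∅∪out(1)=∅
  fail(9) 'ab': from fail(1)=0 chase 'b': 0 ⇒ 0;  out={2}∪out(0)={2}
  fail(3) 'aab': from fail(2)=1 chase 'b': 1 ⇒ 9;  out={0}∪out(9)={0,2}
  fail(6) 'cab': from fail(5)=1 chase 'b': 1 ⇒ 9;  out=∅∪out(9)={2}
  fail(7) 'cabd': from fail(6)=9 chase 'd': 9→0 ⇒ 0;  out=∅∪out(0)=∅
  fail(8) 'cabdb': from fail(7)=0 chase 'b': 0 ⇒ 0;  out={1}∪out(0)={1}

Scan:
[0] read 'b'  n0⇒n0
[1] read 'b'  n0⇒n0
[2] read 'b'  n0⇒n0
[3] read 'a'  n0⇒n1
[4] read 'a'  n1⇒n2
[5] read 'b'  n2⇒n3  → match P0@[3:5],P2@[4:5]
[6] read 'd'  n3⇒n0 ·f
[7] read 'd'  n0⇒n0
[8] read 'a'  n0⇒n1
[9] read 'a'  n1⇒n2
[10] read 'b'  n2⇒n3  → match P0@[8:10],P2@[9:10]
[11] read 'c'  n3⇒n4 ·f
[12] read 'a'  n4⇒n5
[13] read 'a'  n5⇒n2 ·f
[14] read 'b'  n2⇒n3  → match P0@[12:14],P2@[13:14]
[15] read 'c'  n3⇒n4 ·f
[16] read 'b'  n4⇒n0 ·f
[17] read 'b'  n0⇒n0
[18] read 'c'  n0⇒n4
[19] read 'c'  n4⇒n4 ·f
[20] read 'a'  n4⇒n5
[21] read 'b'  n5⇒n6  → match P2@[20:21]
[22] read 'd'  n6⇒n7
[23] read 'b'  n7⇒n8  → match P1@[19:23]
[24] read 'd'  n8⇒n0 ·f
[25] read 'a'  n0⇒n1
[26] read 'a'  n1⇒n2
[27] read 'b'  n2⇒n3  → match P0@[25:27],P2@[26:27]
[28] read 'd'  n3⇒n0 ·f
[29] read 'b'  n0⇒n0
[30] read 'c'  n0⇒n4
[31] read 'a'  n4⇒n5
[32] read 'b'  n5⇒n6  → match P2@[31:32]
[33] read 'd'  n6⇒n7
[34] read 'b'  n7⇒n8  → match P1@[30:34]

All matches (sorted): [[5,0],[5,2],[10,0],[10,2],[14,0],[14,2],[21,2],[23,1],[27,0],[27,2],[32,2],[34,1]]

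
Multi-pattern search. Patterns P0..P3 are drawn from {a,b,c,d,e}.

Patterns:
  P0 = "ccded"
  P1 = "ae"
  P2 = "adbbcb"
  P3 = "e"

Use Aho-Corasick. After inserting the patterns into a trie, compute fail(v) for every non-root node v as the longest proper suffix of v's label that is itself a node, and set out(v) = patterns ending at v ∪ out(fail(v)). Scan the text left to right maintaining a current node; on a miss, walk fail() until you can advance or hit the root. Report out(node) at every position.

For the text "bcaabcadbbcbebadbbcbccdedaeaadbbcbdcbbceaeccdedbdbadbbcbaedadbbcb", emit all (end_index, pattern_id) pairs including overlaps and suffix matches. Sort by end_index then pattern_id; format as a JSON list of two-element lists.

Build:
Trie (insert patterns):
  0='ε' goto a→6 c→1 e→13
  1='c' goto c→2
  2='cc' goto d→3
  3='ccd' goto e→4
  4='ccde' goto d→5
  5='ccded' goto ·  [P0 ends]
  6='a' goto d→8 e→7
  7='ae' goto ·  [P1 ends]
  8='ad' goto b→9
  9='adb' goto b→10
  10='adbb' goto c→11
  11='adbbc' goto b→12
  12='adbbcb' goto ·  [P2 ends]
  13='e' goto ·  [P3 ends]

BFS fail/out derivation:
  fail(1) 'c': from fail(0)=0 chase 'c': 0 ⇒ 0;  out=∅∪out(0)=∅
  fail(6) 'a': from fail(0)=0 chase 'a': 0 ⇒ 0;  out=∅∪out(0)=∅
  fail(13) 'e': from fail(0)=0 chase 'e': 0 ⇒ 0;  out={3}∪out(0)={3}
  fail(2) 'cc': from fail(1)=0 chase 'c': 0 ⇒ 1;  out=∅∪out(1)=∅
  fail(7) 'ae': from fail(6)=0 chase 'e': 0 ⇒ 13;  out={1}∪out(13)={1,3}
  fail(8) 'ad': from fail(6)=0 chase 'd': 0 ⇒ 0;  out=∅∪out(0)=∅
  fail(3) 'ccd': from fail(2)=1 chase 'd': 1→0 ⇒ 0;  out=∅∪out(0)=∅
  fail(9) 'adb': from fail(8)=0 chase 'b': 0 ⇒ 0;  out=∅∪out(0)=∅
  fail(4) 'ccde': from fail(3)=0 chase 'e': 0 ⇒ 13;  out=∅∪out(13)={3}
  fail(10) 'adbb': from fail(9)=0 chase 'b': 0 ⇒ 0;  out=∅∪out(0)=∅
  fail(5) 'ccded': from fail(4)=13 chase 'd': 13→0 ⇒ 0;  out={0}∪out(0)={0}
  fail(11) 'adbbc': from fail(10)=0 chase 'c': 0 ⇒ 1;  out=∅∪out(1)=∅
  fail(12) 'adbbcb': from fail(11)=1 chase 'b': 1→0 ⇒ 0;  out={2}∪out(0)={2}

Text stream:
i=0 'b': node 0→0
i=1 'c': node 0→1
i=2 'a': node 1→6 ·f
i=3 'a': node 6→6 ·f
i=4 'b': node 6→0 ·f
i=5 'c': node 0→1
i=6 'a': node 1→6 ·f
i=7 'd': node 6→8
i=8 'b': node 8→9
i=9 'b': node 9→10
i=10 'c': node 10→11
i=11 'b': node 11→12  → match P2@[6:11]
i=12 'e': node 12→13 ·f  → match P3@[12:12]
i=13 'b': node 13→0 ·f
i=14 'a': node 0→6
i=15 'd': node 6→8
i=16 'b': node 8→9
i=17 'b': node 9→10
i=18 'c': node 10→11
i=19 'b': node 11→12  → match P2@[14:19]
i=20 'c': node 12→1 ·f
i=21 'c': node 1→2
i=22 'd': node 2→3
i=23 'e': node 3→4  → match P3@[23:23]
i=24 'd': node 4→5  → match P0@[20:24]
i=25 'a': node 5→6 ·f
i=26 'e': node 6→7  → match P1@[25:26],P3@[26:26]
i=27 'a': node 7→6 ·f
i=28 'a': node 6→6 ·f
i=29 'd': node 6→8
i=30 'b': node 8→9
i=31 'b': node 9→10
i=32 'c': node 10→11
i=33 'b': node 11→12  → match P2@[28:33]
i=34 'd': node 12→0 ·f
i=35 'c': node 0→1
i=36 'b': node 1→0 ·f
i=37 'b': node 0→0
i=38 'c': node 0→1
i=39 'e': node 1→13 ·f  → match P3@[39:39]
i=40 'a': node 13→6 ·f
i=41 'e': node 6→7  → match P1@[40:41],P3@[41:41]
i=42 'c': node 7→1 ·f
i=43 'c': node 1→2
i=44 'd': node 2→3
i=45 'e': node 3→4  → match P3@[45:45]
i=46 'd': node 4→5  → match P0@[42:46]
i=47 'b': node 5→0 ·f
i=48 'd': node 0→0
i=49 'b': node 0→0
i=50 'a': node 0→6
i=51 'd': node 6→8
i=52 'b': node 8→9
i=53 'b': node 9→10
i=54 'c': node 10→11
i=55 'b': node 11→12  → match P2@[50:55]
i=56 'a': node 12→6 ·f
i=57 'e': node 6→7  → match P1@[56:57],P3@[57:57]
i=58 'd': node 7→0 ·f
i=59 'a': node 0→6
i=60 'd': node 6→8
i=61 'b': node 8→9
i=62 'b': node 9→10
i=63 'c': node 10→11
i=64 'b': node 11→12  → match P2@[59:64]

Matches: [[11,2],[12,3],[19,2],[23,3],[24,0],[26,1],[26,3],[33,2],[39,3],[41,1],[41,3],[45,3],[46,0],[55,2],[57,1],[57,3],[64,2]]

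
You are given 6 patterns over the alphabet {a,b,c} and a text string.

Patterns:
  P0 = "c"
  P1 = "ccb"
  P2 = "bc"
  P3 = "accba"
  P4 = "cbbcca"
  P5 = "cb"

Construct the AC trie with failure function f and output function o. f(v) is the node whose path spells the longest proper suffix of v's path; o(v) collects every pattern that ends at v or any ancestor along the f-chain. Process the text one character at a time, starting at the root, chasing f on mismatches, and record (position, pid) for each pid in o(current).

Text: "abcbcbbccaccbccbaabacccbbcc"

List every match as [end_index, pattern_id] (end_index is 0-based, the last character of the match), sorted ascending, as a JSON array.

Construct AC machine:
Trie (insert patterns):
  n0 'ε': a→6 b→4 c→1
  n1 'c': b→11 c→2  ←P0
  n2 'cc': b→3
  n3 'ccb': ·  ←P1
  n4 'b': c→5
  n5 'bc': ·  ←P2
  n6 'a': c→7
  n7 'ac': c→8
  n8 'acc': b→9
  n9 'accb': a→10
  n10 'accba': ·  ←P3
  n11 'cb': b→12  ←P5
  n12 'cbb': c→13
  n13 'cbbc': c→14
  n14 'cbbcc': a→15
  n15 'cbbcca': ·  ←P4

BFS fail/out derivation:
  fail(1) 'c': from fail(0)=0 chase 'c': 0 ⇒ 0;  out={0}∪out(0)={0}
  fail(4) 'b': from fail(0)=0 chase 'b': 0 ⇒ 0;  out=∅∪out(0)=∅
  fail(6) 'a': from fail(0)=0 chase 'a': 0 ⇒ 0;  out=∅∪out(0)=∅
  fail(2) 'cc': from fail(1)=0 chase 'c': 0 ⇒ 1;  out=∅∪out(1)={0}
  fail(5) 'bc': from fail(4)=0 chase 'c': 0 ⇒ 1;  out={2}∪out(1)={0,2}
  fail(7) 'ac': from fail(6)=0 chase 'c': 0 ⇒ 1;  out=∅∪out(1)={0}
  fail(11) 'cb': from fail(1)=0 chase 'b': 0 ⇒ 4;  out={5}∪out(4)={5}
  fail(3) 'ccb': from fail(2)=1 chase 'b': 1 ⇒ 11;  out={1}∪out(11)={1,5}
  fail(8) 'acc': from fail(7)=1 chase 'c': 1 ⇒ 2;  out=∅∪out(2)={0}
  fail(12) 'cbb': from fail(11)=4 chase 'b': 4→0 ⇒ 4;  out=∅∪out(4)=∅
  fail(9) 'accb': from fail(8)=2 chase 'b': 2 ⇒ 3;  out=∅∪out(3)={1,5}
  fail(13) 'cbbc': from fail(12)=4 chase 'c': 4 ⇒ 5;  out=∅∪out(5)={0,2}
  fail(10) 'accba': from fail(9)=3 chase 'a': 3→11→4→0 ⇒ 6;  out={3}∪out(6)={3}
  fail(14) 'cbbcc': from fail(13)=5 chase 'c': 5→1 ⇒ 2;  out=∅∪out(2)={0}
  fail(15) 'cbbcca': from fail(14)=2 chase 'a': 2→1→0 ⇒ 6;  out={4}∪out(6)={4}

Scan:
i=0 'a': node 0→6
i=1 'b': node 6→4 (fail-walked)
i=2 'c': node 4→5  emit P0@[2:2],P2@[1:2]
i=3 'b': node 5→11 (fail-walked)  emit P5@[2:3]
i=4 'c': node 11→5 (fail-walked)  emit P0@[4:4],P2@[3:4]
i=5 'b': node 5→11 (fail-walked)  emit P5@[4:5]
i=6 'b': node 11→12
i=7 'c': node 12→13  emit P0@[7:7],P2@[6:7]
i=8 'c': node 13→14  emit P0@[8:8]
i=9 'a': node 14→15  emit P4@[4:9]
i=10 'c': node 15→7 (fail-walked)  emit P0@[10:10]
i=11 'c': node 7→8  emit P0@[11:11]
i=12 'b': node 8→9  emit P1@[10:12],P5@[11:12]
i=13 'c': node 9→5 (fail-walked)  emit P0@[13:13],P2@[12:13]
i=14 'c': node 5→2 (fail-walked)  emit P0@[14:14]
i=15 'b': node 2→3  emit P1@[13:15],P5@[14:15]
i=16 'a': node 3→6 (fail-walked)
i=17 'a': node 6→6 (fail-walked)
i=18 'b': node 6→4 (fail-walked)
i=19 'a': node 4→6 (fail-walked)
i=20 'c': node 6→7  emit P0@[20:20]
i=21 'c': node 7→8  emit P0@[21:21]
i=22 'c': node 8→2 (fail-walked)  emit P0@[22:22]
i=23 'b': node 2→3  emit P1@[21:23],P5@[22:23]
i=24 'b': node 3→12 (fail-walked)
i=25 'c': node 12→13  emit P0@[25:25],P2@[24:25]
i=26 'c': node 13→14  emit P0@[26:26]

Matches: [[2,0],[2,2],[3,5],[4,0],[4,2],[5,5],[7,0],[7,2],[8,0],[9,4],[10,0],[11,0],[12,1],[12,5],[13,0],[13,2],[14,0],[15,1],[15,5],[20,0],[21,0],[22,0],[23,1],[23,5],[25,0],[25,2],[26,0]]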